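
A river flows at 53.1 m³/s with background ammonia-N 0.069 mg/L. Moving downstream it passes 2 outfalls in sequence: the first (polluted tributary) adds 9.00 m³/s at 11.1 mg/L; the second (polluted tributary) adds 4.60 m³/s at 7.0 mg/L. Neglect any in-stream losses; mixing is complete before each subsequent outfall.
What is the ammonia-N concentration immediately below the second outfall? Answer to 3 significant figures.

Below outfall 1: Q → 62.10 m³/s, C = (53.10·0.06900 + 9.000·11.10)/62.10 = 1.668 mg/L.
Below outfall 2: Q → 66.70 m³/s, C = (62.10·1.668 + 4.600·7.000)/66.70 = 2.035 mg/L.

2.04 mg/L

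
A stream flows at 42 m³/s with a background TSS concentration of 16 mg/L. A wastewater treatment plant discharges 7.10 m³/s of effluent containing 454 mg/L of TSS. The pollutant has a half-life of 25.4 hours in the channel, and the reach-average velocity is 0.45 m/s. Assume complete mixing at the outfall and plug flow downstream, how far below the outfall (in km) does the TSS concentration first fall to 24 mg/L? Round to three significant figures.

71.0 km

Flow-weighted average: C = (42.00·16.00 + 7.100·454.0) / 49.10 = 3895/49.10 = 79.34 mg/L.
Half-life 25.4 h → k = ln 2 / 25.4 = 0.02729 h⁻¹ = 0.6549 d⁻¹.
Set 79.34·exp(−k·t) = 24 → t = ln(79.34/24)/k = 157700 s = 43.81 h.
Distance = v·t = 0.45·157700 = 70980 m = 70.98 km.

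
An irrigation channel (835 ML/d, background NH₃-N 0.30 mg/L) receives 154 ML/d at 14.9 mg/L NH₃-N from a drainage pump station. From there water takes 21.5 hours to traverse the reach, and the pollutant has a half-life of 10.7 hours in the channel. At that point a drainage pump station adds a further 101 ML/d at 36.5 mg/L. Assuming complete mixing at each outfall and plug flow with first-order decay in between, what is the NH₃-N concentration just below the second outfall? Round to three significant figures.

Mixed concentration C = ΣQC/ΣQ = (835.0·0.3000 + 154.0·14.90) / 989.0 = 2545/989.0 = 2.573 mg/L; combined flow 989.0 ML/d.
Half-life 10.7 h → k = ln 2 / 10.7 = 0.06478 h⁻¹ = 1.555 d⁻¹.
Applying C = C₀e^(−kt): 2.573 × 0.2484 = 0.6392 mg/L.
At the second outfall, C = (989.0·0.6392 + 101.0·36.50) / (989.0 + 101.0) = 3.962 mg/L.

3.96 mg/L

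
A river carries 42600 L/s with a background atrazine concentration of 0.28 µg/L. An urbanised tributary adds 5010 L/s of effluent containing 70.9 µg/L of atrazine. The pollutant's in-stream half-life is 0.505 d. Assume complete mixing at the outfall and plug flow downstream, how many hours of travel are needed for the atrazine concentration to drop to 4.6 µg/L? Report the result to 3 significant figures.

Mass balance: C = (42600·0.2800 + 5010·70.90) / 47610 = 367100/47610 = 7.711 µg/L.
Half-life 0.505 d → k = ln 2 / 0.505 = 1.373 d⁻¹.
7.711·exp(−k·t) = 4.6 → t = ln(7.711/4.6)/k = 32520 s = 9.034 h.

9.03 h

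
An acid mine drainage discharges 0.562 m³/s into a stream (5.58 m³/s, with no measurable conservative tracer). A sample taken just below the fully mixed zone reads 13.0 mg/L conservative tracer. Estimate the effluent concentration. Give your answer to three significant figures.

Mass balance: 5.580·0 + 0.5620·Cₑ = 6.142·13.00
→ Cₑ = (6.142·13.00 − 5.580·0) / 0.5620 = 142.1 mg/L.

142 mg/L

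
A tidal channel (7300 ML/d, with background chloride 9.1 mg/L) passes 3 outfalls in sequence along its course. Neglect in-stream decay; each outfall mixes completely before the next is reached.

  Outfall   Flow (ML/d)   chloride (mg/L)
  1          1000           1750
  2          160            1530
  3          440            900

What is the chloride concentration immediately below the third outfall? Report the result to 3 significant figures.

276 mg/L

Below outfall 1: Q → 8300 ML/d, C = (7300·9.100 + 1000·1750)/8300 = 218.8 mg/L.
Below outfall 2: Q → 8460 ML/d, C = (8300·218.8 + 160.0·1530)/8460 = 243.6 mg/L.
Below outfall 3: Q → 8900 ML/d, C = (8460·243.6 + 440.0·900.0)/8900 = 276.1 mg/L.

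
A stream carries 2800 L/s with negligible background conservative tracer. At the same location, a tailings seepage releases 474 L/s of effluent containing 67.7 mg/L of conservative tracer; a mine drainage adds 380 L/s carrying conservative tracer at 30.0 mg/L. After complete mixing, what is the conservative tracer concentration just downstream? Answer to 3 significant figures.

Mass balance: C = (2800·0 + 474.0·67.70 + 380.0·30.00) / 3654 = 43490/3654 = 11.90 mg/L.

11.9 mg/L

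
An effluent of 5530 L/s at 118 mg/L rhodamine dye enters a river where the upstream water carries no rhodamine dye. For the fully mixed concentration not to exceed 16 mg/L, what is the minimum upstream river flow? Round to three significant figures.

Set C_mix = 16: (Q·0 + 5530·118.0) / (Q + 5530) = 16
→ Q = 5530·(118.0 − 16)/(16 − 0) = 35250 L/s.

35300 L/s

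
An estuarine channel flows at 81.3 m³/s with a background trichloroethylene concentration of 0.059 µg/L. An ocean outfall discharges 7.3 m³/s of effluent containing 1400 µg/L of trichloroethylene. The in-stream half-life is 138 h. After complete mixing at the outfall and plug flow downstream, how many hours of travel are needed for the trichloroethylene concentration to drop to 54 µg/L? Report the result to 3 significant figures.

151 h

Mixed concentration C = ΣQC/ΣQ = (81.30·0.05900 + 7.300·1400) / 88.60 = 10220/88.60 = 115.4 µg/L.
Half-life 138 h → k = ln 2 / 138 = 0.005023 h⁻¹ = 0.1205 d⁻¹.
115.4·exp(−k·t) = 54 → t = ln(115.4/54)/k = 544300 s = 151.2 h.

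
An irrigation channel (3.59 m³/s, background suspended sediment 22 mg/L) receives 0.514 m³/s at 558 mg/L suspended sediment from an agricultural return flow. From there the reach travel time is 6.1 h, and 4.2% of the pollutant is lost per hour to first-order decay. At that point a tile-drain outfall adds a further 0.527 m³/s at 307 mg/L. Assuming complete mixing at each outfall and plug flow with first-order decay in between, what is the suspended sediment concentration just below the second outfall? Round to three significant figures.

95.7 mg/L

Conservation of mass: C = (3.590·22.00 + 0.5140·558.0) / 4.104 = 365.8/4.104 = 89.13 mg/L; combined flow 4.104 m³/s.
4.2%/h lost → k = −ln(1 − 0.042) = 0.04291 h⁻¹.
First-order decay: C = 89.13·exp(−k·t) = 89.13·0.7697 = 68.61 mg/L.
Second outfall: C = (4.104·68.61 + 0.5270·307.0)/4.631 = 95.73 mg/L.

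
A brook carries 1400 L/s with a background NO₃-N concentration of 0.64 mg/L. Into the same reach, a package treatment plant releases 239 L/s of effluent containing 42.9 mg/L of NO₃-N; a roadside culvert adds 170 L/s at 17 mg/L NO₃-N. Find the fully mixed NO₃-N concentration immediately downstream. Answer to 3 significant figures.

7.76 mg/L

After mixing, C = (1400·0.6400 + 239.0·42.90 + 170.0·17.00) / 1809 = 14040/1809 = 7.761 mg/L.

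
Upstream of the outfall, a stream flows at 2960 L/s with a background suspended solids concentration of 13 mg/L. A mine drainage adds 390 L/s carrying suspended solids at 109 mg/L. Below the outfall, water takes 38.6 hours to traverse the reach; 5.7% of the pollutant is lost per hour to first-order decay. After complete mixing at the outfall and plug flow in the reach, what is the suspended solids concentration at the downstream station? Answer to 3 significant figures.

After mixing, C = (2960·13.00 + 390.0·109.0) / 3350 = 80990/3350 = 24.18 mg/L.
5.7%/h lost → k = −ln(1 − 0.057) = 0.05869 h⁻¹.
After decay, C = 24.18 × e^(−kt) = 24.18 × 0.1038 = 2.509 mg/L.

2.51 mg/L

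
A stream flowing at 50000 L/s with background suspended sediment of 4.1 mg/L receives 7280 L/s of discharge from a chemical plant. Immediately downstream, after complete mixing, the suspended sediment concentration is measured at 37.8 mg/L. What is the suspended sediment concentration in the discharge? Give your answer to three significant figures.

Mass balance: 50000·4.100 + 7280·Cₑ = 57280·37.80
→ Cₑ = (57280·37.80 − 50000·4.100) / 7280 = 269.3 mg/L.

269 mg/L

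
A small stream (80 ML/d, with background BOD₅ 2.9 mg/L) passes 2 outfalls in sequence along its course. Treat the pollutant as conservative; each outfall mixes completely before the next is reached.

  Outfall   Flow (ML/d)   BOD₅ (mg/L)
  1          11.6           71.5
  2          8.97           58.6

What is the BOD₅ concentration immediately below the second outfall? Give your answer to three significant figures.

15.8 mg/L

Below outfall 1: Q → 91.60 ML/d, C = (80.00·2.900 + 11.60·71.50)/91.60 = 11.59 mg/L.
Below outfall 2: Q → 100.6 ML/d, C = (91.60·11.59 + 8.970·58.60)/100.6 = 15.78 mg/L.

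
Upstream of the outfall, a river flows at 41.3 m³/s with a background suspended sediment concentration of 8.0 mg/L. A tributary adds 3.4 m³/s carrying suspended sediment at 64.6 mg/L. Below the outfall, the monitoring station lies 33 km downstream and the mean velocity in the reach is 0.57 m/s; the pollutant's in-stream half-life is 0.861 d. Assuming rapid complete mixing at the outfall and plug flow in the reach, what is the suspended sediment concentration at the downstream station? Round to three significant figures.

After mixing, C = (41.30·8.000 + 3.400·64.60) / 44.70 = 550.0/44.70 = 12.31 mg/L.
Travel time t = 33·1000 / 0.57 = 57890 s = 16.08 h.
Half-life 0.861 d → k = ln 2 / 0.861 = 0.8050 d⁻¹.
Applying C = C₀e^(−kt): 12.31 × 0.5831 = 7.175 mg/L.

7.17 mg/L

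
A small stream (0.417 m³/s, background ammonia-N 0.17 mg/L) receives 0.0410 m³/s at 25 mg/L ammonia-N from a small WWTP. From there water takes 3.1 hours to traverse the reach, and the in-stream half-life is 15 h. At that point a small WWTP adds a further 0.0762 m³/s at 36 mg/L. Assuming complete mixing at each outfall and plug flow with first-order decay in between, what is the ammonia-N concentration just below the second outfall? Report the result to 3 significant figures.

6.91 mg/L

Flow-weighted average: C = (0.4170·0.1700 + 0.04100·25.00) / 0.4580 = 1.096/0.4580 = 2.393 mg/L; combined flow 0.4580 m³/s.
Half-life 15 h → k = ln 2 / 15 = 0.04621 h⁻¹ = 1.109 d⁻¹.
After decay, C = 2.393 × e^(−kt) = 2.393 × 0.8665 = 2.073 mg/L.
Second outfall: C = (0.4580·2.073 + 0.07620·36.00)/0.5342 = 6.913 mg/L.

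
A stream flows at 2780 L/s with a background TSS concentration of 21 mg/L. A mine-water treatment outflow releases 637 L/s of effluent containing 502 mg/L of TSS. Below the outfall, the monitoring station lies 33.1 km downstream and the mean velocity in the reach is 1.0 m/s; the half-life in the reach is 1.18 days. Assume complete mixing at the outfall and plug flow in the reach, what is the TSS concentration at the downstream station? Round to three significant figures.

Mixed concentration C = ΣQC/ΣQ = (2780·21.00 + 637.0·502.0) / 3417 = 378200/3417 = 110.7 mg/L.
Travel time t = 33.1·1000 / 1.0 = 33100 s = 9.194 h.
Half-life 1.18 d → k = ln 2 / 1.18 = 0.5874 d⁻¹.
Applying C = C₀e^(−kt): 110.7 × 0.7985 = 88.37 mg/L.

88.4 mg/L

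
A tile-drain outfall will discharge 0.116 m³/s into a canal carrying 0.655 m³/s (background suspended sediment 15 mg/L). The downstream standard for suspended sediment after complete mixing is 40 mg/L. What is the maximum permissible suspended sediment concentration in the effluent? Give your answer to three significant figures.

At the limit, (Qr·Cr + Qe·Cₑ)/(Qr + Qe) = 40:
Cₑ = (0.7710·40 − 0.6550·15.00) / 0.1160 = 181.2 mg/L.

181 mg/L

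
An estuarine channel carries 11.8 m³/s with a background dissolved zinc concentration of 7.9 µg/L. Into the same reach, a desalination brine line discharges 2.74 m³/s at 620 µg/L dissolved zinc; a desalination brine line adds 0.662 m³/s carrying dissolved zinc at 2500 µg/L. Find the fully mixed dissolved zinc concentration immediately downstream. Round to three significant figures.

227 µg/L

Mixed concentration C = ΣQC/ΣQ = (11.80·7.900 + 2.740·620.0 + 0.6620·2500) / 15.20 = 3447/15.20 = 226.7 µg/L.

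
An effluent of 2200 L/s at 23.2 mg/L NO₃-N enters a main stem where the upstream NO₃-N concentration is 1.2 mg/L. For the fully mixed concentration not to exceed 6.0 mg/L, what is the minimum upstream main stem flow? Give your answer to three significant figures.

Set C_mix = 6.0: (Q·1.200 + 2200·23.20) / (Q + 2200) = 6.0
→ Q = 2200·(23.20 − 6.0)/(6.0 − 1.200) = 7883 L/s.

7880 L/s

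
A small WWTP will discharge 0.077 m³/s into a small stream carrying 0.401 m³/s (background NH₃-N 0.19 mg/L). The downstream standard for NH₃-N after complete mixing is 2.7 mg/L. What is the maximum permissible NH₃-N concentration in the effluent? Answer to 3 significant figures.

15.8 mg/L

At the limit, (Qr·Cr + Qe·Cₑ)/(Qr + Qe) = 2.7:
Cₑ = (0.4780·2.7 − 0.4010·0.1900) / 0.07700 = 15.77 mg/L.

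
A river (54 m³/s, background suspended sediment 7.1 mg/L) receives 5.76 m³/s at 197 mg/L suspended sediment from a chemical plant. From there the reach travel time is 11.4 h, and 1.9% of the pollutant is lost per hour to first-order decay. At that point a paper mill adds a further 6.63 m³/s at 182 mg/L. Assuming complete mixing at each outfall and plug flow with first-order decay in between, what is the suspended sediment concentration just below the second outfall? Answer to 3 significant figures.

Mass balance: C = (54.00·7.100 + 5.760·197.0) / 59.76 = 1518/59.76 = 25.40 mg/L; combined flow 59.76 m³/s.
1.9%/h lost → k = −ln(1 − 0.019) = 0.01918 h⁻¹.
First-order decay: C = 25.40·exp(−k·t) = 25.40·0.8036 = 20.41 mg/L.
Second outfall: C = (59.76·20.41 + 6.630·182.0)/66.39 = 36.55 mg/L.

36.6 mg/L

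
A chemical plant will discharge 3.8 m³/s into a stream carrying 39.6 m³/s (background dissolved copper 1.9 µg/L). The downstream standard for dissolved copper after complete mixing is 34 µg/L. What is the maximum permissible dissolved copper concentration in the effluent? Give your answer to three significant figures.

At the limit, (Qr·Cr + Qe·Cₑ)/(Qr + Qe) = 34:
Cₑ = (43.40·34 − 39.60·1.900) / 3.800 = 368.5 µg/L.

369 µg/L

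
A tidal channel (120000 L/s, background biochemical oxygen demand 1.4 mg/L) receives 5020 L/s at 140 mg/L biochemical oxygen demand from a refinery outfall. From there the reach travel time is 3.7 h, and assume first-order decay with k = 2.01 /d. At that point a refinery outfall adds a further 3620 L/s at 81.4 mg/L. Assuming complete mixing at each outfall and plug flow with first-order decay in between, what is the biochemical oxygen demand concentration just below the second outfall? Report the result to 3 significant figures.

7.26 mg/L

After mixing, C = (120000·1.400 + 5020·140.0) / 125000 = 870800/125000 = 6.965 mg/L; combined flow 125000 L/s.
First-order decay: C = 6.965·exp(−k·t) = 6.965·0.7335 = 5.109 mg/L.
Second outfall: C = (125000·5.109 + 3620·81.40)/128600 = 7.256 mg/L.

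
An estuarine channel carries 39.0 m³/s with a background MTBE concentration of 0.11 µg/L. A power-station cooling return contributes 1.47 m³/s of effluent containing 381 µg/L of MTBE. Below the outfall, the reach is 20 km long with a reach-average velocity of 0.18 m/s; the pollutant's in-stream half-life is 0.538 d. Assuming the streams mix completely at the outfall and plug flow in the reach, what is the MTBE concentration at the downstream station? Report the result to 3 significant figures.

2.66 µg/L

Flow-weighted average: C = (39.00·0.1100 + 1.470·381.0) / 40.47 = 564.4/40.47 = 13.95 µg/L.
Travel time t = 20·1000 / 0.18 = 111100 s = 30.86 h.
Half-life 0.538 d → k = ln 2 / 0.538 = 1.288 d⁻¹.
Applying C = C₀e^(−kt): 13.95 × 0.1907 = 2.660 µg/L.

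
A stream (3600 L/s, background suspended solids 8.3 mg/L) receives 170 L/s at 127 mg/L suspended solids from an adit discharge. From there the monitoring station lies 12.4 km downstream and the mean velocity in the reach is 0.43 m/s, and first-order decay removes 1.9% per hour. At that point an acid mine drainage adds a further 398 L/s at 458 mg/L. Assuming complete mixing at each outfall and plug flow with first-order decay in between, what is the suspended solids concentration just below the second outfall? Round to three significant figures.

After mixing, C = (3600·8.300 + 170.0·127.0) / 3770 = 51470/3770 = 13.65 mg/L; combined flow 3770 L/s.
Travel time t = 12.4·1000 / 0.43 = 28840 s = 8.010 h.
1.9%/h lost → k = −ln(1 − 0.019) = 0.01918 h⁻¹.
First-order decay: C = 13.65·exp(−k·t) = 13.65·0.8576 = 11.71 mg/L.
Second outfall: C = (3770·11.71 + 398.0·458.0)/4168 = 54.32 mg/L.

54.3 mg/L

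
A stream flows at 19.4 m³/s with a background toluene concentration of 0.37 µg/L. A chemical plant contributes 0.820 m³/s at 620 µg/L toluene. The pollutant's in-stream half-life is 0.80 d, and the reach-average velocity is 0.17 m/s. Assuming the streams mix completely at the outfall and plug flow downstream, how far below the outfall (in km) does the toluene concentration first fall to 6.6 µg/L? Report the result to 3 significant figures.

Conservation of mass: C = (19.40·0.3700 + 0.8200·620.0) / 20.22 = 515.6/20.22 = 25.50 µg/L.
Half-life 0.80 d → k = ln 2 / 0.80 = 0.8664 d⁻¹.
Set 25.50·exp(−k·t) = 6.6 → t = ln(25.50/6.6)/k = 134800 s = 37.44 h.
Distance = v·t = 0.17·134800 = 22910 m = 22.91 km.

22.9 km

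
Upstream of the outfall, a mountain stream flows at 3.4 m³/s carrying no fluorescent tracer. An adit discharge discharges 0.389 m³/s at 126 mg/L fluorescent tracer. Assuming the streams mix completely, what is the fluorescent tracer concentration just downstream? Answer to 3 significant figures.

Conservation of mass: C = (3.400·0 + 0.3890·126.0) / 3.789 = 49.01/3.789 = 12.94 mg/L.

12.9 mg/L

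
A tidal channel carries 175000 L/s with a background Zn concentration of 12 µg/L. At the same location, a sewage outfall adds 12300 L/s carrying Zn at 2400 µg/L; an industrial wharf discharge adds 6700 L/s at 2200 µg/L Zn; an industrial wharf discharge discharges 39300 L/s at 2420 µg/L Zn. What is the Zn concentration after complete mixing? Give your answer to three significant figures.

After mixing, C = (175000·12.00 + 12300·2400 + 6700·2200 + 39300·2420) / 233300 = 141500000/233300 = 606.4 µg/L.

606 µg/L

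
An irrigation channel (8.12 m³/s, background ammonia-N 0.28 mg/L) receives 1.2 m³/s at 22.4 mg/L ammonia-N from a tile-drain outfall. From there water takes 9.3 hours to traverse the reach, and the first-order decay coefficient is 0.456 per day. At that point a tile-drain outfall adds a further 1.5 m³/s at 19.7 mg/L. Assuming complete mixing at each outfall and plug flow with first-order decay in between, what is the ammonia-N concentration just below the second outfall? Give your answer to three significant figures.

4.99 mg/L

Mixed concentration C = ΣQC/ΣQ = (8.120·0.2800 + 1.200·22.40) / 9.320 = 29.15/9.320 = 3.128 mg/L; combined flow 9.320 m³/s.
First-order decay: C = 3.128·exp(−k·t) = 3.128·0.8380 = 2.621 mg/L.
At the second outfall, C = (9.320·2.621 + 1.500·19.70) / (9.320 + 1.500) = 4.989 mg/L.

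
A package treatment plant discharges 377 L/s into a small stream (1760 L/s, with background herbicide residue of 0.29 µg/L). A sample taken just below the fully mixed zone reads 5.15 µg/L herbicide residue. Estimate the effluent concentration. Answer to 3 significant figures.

27.8 µg/L

Mass balance: 1760·0.2900 + 377.0·Cₑ = 2137·5.150
→ Cₑ = (2137·5.150 − 1760·0.2900) / 377.0 = 27.84 µg/L.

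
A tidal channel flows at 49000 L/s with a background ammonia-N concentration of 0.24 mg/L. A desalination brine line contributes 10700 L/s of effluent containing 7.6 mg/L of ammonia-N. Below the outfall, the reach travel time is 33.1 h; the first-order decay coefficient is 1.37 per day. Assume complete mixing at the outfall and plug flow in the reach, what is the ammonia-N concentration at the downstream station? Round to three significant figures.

0.236 mg/L

Flow-weighted average: C = (49000·0.2400 + 10700·7.600) / 59700 = 93080/59700 = 1.559 mg/L.
First-order decay: C = 1.559·exp(−k·t) = 1.559·0.1512 = 0.2357 mg/L.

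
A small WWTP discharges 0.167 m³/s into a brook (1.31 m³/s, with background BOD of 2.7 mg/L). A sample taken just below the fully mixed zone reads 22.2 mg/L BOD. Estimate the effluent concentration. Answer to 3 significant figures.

175 mg/L

Mass balance: 1.310·2.700 + 0.1670·Cₑ = 1.477·22.20
→ Cₑ = (1.477·22.20 − 1.310·2.700) / 0.1670 = 175.2 mg/L.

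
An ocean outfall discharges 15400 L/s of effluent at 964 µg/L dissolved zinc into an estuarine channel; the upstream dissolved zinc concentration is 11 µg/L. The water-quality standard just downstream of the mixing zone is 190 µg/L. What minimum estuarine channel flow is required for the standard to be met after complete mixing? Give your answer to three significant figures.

Set C_mix = 190: (Q·11.00 + 15400·964.0) / (Q + 15400) = 190
→ Q = 15400·(964.0 − 190)/(190 − 11.00) = 66590 L/s.

66600 L/s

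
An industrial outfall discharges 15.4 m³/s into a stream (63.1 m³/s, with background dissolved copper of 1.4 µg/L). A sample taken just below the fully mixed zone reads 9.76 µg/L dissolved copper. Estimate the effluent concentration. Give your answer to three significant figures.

44.0 µg/L

Mass balance: 63.10·1.400 + 15.40·Cₑ = 78.50·9.760
→ Cₑ = (78.50·9.760 − 63.10·1.400) / 15.40 = 44.01 µg/L.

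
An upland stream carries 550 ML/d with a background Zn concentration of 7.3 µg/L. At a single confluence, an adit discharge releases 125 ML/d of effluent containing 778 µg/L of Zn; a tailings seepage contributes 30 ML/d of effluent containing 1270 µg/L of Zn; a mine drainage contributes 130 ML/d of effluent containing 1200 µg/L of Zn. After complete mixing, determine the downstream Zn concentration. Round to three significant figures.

Flow-weighted average: C = (550.0·7.300 + 125.0·778.0 + 30.00·1270 + 130.0·1200) / 835.0 = 295400/835.0 = 353.7 µg/L.

354 µg/L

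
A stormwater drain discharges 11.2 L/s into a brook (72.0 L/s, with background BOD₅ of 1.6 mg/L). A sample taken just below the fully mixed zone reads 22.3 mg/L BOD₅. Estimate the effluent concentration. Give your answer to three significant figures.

Mass balance: 72.00·1.600 + 11.20·Cₑ = 83.20·22.30
→ Cₑ = (83.20·22.30 − 72.00·1.600) / 11.20 = 155.4 mg/L.

155 mg/L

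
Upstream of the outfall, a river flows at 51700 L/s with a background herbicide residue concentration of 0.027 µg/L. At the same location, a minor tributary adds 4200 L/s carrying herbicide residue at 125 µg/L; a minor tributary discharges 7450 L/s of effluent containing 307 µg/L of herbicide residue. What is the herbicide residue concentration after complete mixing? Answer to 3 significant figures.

Conservation of mass: C = (51700·0.02700 + 4200·125.0 + 7450·307.0) / 63350 = 2814000/63350 = 44.41 µg/L.

44.4 µg/L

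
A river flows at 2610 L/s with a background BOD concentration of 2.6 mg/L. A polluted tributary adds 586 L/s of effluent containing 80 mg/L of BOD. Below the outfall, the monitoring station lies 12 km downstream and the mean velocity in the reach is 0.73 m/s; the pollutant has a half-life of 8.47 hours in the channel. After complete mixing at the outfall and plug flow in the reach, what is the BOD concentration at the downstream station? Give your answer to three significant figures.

11.6 mg/L

Mass balance: C = (2610·2.600 + 586.0·80.00) / 3196 = 53670/3196 = 16.79 mg/L.
Travel time t = 12·1000 / 0.73 = 16440 s = 4.566 h.
Half-life 8.47 h → k = ln 2 / 8.47 = 0.08184 h⁻¹ = 1.964 d⁻¹.
First-order decay: C = 16.79·exp(−k·t) = 16.79·0.6882 = 11.56 mg/L.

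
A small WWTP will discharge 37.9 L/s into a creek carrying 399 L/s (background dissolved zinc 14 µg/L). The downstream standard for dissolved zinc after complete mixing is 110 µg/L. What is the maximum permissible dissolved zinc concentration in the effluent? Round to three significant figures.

1120 µg/L

At the limit, (Qr·Cr + Qe·Cₑ)/(Qr + Qe) = 110:
Cₑ = (436.9·110 − 399.0·14.00) / 37.90 = 1121 µg/L.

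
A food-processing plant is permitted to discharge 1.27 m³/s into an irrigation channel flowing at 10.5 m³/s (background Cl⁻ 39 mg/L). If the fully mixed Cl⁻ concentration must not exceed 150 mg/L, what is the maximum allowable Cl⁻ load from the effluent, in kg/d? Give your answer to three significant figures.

Mass balance at the limit: 10.50·39.00 + 1.270·Cₑ = 11.77·150 → Cₑ = 1068 mg/L.
Load = 1.270 m³/s × 1068 g/m³ × 86 400 s/d = 117200 kg/d.

117000 kg/d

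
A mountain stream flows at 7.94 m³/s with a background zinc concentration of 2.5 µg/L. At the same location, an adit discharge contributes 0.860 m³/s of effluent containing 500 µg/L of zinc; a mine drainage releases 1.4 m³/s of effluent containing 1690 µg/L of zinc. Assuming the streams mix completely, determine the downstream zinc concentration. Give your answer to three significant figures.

276 µg/L

Mass balance: C = (7.940·2.500 + 0.8600·500.0 + 1.400·1690) / 10.20 = 2816/10.20 = 276.1 µg/L.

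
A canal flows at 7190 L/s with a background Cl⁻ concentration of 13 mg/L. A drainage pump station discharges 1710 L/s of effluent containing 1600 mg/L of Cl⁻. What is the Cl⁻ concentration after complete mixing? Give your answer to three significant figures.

318 mg/L

Flow-weighted average: C = (7190·13.00 + 1710·1600) / 8900 = 2829000/8900 = 317.9 mg/L.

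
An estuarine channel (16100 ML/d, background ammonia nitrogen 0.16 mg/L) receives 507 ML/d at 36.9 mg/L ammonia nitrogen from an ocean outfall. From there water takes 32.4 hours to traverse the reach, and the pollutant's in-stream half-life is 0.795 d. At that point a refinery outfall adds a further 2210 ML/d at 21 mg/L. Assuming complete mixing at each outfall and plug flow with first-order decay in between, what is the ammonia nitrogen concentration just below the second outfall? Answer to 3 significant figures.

2.81 mg/L

Conservation of mass: C = (16100·0.1600 + 507.0·36.90) / 16610 = 21280/16610 = 1.282 mg/L; combined flow 16610 ML/d.
Half-life 0.795 d → k = ln 2 / 0.795 = 0.8719 d⁻¹.
After decay, C = 1.282 × e^(−kt) = 1.282 × 0.3082 = 0.3950 mg/L.
At the second outfall, C = (16610·0.3950 + 2210·21.00) / (16610 + 2210) = 2.815 mg/L.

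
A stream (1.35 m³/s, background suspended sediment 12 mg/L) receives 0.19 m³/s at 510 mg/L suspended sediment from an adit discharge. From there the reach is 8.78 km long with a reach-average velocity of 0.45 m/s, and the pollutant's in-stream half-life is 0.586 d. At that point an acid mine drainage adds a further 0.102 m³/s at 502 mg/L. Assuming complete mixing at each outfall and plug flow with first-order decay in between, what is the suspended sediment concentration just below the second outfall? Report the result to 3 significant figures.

83.9 mg/L

Mixed concentration C = ΣQC/ΣQ = (1.350·12.00 + 0.1900·510.0) / 1.540 = 113.1/1.540 = 73.44 mg/L; combined flow 1.540 m³/s.
Travel time t = 8.78·1000 / 0.45 = 19510 s = 5.420 h.
Half-life 0.586 d → k = ln 2 / 0.586 = 1.183 d⁻¹.
After decay, C = 73.44 × e^(−kt) = 73.44 × 0.7656 = 56.23 mg/L.
Second outfall: C = (1.540·56.23 + 0.1020·502.0)/1.642 = 83.92 mg/L.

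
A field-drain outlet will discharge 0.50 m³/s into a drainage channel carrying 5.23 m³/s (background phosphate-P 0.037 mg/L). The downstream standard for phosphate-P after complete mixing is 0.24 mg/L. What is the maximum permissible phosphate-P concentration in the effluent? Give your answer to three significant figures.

At the limit, (Qr·Cr + Qe·Cₑ)/(Qr + Qe) = 0.24:
Cₑ = (5.730·0.24 − 5.230·0.03700) / 0.5000 = 2.363 mg/L.

2.36 mg/L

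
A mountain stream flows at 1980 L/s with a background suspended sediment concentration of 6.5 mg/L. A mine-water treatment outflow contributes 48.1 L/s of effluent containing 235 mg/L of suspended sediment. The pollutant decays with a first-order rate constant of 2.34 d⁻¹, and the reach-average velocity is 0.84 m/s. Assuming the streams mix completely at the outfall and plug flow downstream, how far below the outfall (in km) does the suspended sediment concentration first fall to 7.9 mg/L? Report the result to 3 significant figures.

Flow-weighted average: C = (1980·6.500 + 48.10·235.0) / 2028 = 24170/2028 = 11.92 mg/L.
Set 11.92·exp(−k·t) = 7.9 → t = ln(11.92/7.9)/k = 15190 s = 4.218 h.
Distance = v·t = 0.84·15190 = 12760 m = 12.76 km.

12.8 km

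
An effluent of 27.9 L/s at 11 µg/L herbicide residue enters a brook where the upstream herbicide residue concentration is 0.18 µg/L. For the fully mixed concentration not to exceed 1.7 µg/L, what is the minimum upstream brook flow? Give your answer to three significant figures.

171 L/s

Set C_mix = 1.7: (Q·0.1800 + 27.90·11.00) / (Q + 27.90) = 1.7
→ Q = 27.90·(11.00 − 1.7)/(1.7 − 0.1800) = 170.7 L/s.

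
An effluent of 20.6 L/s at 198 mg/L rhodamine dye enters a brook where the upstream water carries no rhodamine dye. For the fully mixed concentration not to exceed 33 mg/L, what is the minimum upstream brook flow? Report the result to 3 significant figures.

103 L/s

Set C_mix = 33: (Q·0 + 20.60·198.0) / (Q + 20.60) = 33
→ Q = 20.60·(198.0 − 33)/(33 − 0) = 103.0 L/s.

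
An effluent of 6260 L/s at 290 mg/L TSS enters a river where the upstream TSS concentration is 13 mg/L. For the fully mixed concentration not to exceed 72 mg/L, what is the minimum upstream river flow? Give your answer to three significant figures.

23100 L/s

Set C_mix = 72: (Q·13.00 + 6260·290.0) / (Q + 6260) = 72
→ Q = 6260·(290.0 − 72)/(72 − 13.00) = 23130 L/s.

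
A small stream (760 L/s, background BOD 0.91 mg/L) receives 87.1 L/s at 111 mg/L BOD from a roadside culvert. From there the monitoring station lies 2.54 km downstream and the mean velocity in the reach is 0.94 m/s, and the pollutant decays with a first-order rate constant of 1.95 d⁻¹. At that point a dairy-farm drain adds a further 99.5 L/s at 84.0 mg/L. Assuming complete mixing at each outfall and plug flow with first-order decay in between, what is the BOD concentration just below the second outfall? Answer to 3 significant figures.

Flow-weighted average: C = (760.0·0.9100 + 87.10·111.0) / 847.1 = 10360/847.1 = 12.23 mg/L; combined flow 847.1 L/s.
Travel time t = 2.54·1000 / 0.94 = 2702 s = 0.7506 h.
First-order decay: C = 12.23·exp(−k·t) = 12.23·0.9408 = 11.51 mg/L.
Second outfall: C = (847.1·11.51 + 99.50·84.00)/946.6 = 19.13 mg/L.

19.1 mg/L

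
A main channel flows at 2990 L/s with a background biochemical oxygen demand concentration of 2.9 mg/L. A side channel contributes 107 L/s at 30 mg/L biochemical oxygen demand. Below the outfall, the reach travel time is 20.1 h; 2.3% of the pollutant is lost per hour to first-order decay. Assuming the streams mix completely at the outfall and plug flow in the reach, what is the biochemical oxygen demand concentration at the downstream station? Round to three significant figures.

2.40 mg/L

Mixed concentration C = ΣQC/ΣQ = (2990·2.900 + 107.0·30.00) / 3097 = 11880/3097 = 3.836 mg/L.
2.3%/h lost → k = −ln(1 − 0.023) = 0.02327 h⁻¹.
First-order decay: C = 3.836·exp(−k·t) = 3.836·0.6264 = 2.403 mg/L.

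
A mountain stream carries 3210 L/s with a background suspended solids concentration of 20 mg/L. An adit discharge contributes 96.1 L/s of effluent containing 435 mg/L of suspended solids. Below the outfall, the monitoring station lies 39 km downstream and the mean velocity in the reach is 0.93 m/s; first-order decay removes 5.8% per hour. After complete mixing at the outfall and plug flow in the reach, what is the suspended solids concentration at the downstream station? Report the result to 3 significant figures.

Conservation of mass: C = (3210·20.00 + 96.10·435.0) / 3306 = 106000/3306 = 32.06 mg/L.
Travel time t = 39·1000 / 0.93 = 41940 s = 11.65 h.
5.8%/h lost → k = −ln(1 − 0.058) = 0.05975 h⁻¹.
First-order decay: C = 32.06·exp(−k·t) = 32.06·0.4986 = 15.99 mg/L.

16.0 mg/L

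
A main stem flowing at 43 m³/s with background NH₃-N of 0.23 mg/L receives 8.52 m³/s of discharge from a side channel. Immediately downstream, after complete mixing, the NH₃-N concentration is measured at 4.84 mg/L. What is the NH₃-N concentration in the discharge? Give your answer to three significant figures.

28.1 mg/L

Mass balance: 43.00·0.2300 + 8.520·Cₑ = 51.52·4.840
→ Cₑ = (51.52·4.840 − 43.00·0.2300) / 8.520 = 28.11 mg/L.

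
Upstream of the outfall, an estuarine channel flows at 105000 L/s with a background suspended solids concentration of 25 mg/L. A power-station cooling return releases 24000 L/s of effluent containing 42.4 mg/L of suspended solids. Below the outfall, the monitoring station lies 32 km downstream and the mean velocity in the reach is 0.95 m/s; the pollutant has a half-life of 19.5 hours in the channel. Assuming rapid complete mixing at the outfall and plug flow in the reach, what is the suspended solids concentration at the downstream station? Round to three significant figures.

20.2 mg/L

Flow-weighted average: C = (105000·25.00 + 24000·42.40) / 129000 = 3643000/129000 = 28.24 mg/L.
Travel time t = 32·1000 / 0.95 = 33680 s = 9.357 h.
Half-life 19.5 h → k = ln 2 / 19.5 = 0.03555 h⁻¹ = 0.8531 d⁻¹.
Applying C = C₀e^(−kt): 28.24 × 0.7171 = 20.25 mg/L.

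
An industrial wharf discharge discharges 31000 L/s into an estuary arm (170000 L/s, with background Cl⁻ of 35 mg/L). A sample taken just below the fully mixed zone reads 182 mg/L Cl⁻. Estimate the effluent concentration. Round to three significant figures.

Mass balance: 170000·35.00 + 31000·Cₑ = 201000·182.0
→ Cₑ = (201000·182.0 − 170000·35.00) / 31000 = 988.1 mg/L.

988 mg/L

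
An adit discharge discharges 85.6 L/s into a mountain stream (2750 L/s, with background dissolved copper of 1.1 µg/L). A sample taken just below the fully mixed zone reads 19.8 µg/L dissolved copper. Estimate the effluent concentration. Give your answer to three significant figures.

621 µg/L

Mass balance: 2750·1.100 + 85.60·Cₑ = 2836·19.80
→ Cₑ = (2836·19.80 − 2750·1.100) / 85.60 = 620.6 µg/L.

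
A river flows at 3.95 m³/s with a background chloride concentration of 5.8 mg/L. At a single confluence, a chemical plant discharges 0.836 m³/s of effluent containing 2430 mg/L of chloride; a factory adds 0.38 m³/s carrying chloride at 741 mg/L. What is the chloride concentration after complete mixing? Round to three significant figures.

After mixing, C = (3.950·5.800 + 0.8360·2430 + 0.3800·741.0) / 5.166 = 2336/5.166 = 452.2 mg/L.

452 mg/L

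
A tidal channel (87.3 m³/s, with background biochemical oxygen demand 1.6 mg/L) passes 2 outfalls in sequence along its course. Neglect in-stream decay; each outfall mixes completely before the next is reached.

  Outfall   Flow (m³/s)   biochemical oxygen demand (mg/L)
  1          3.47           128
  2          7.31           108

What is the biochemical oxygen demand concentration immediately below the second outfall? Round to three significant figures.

After outfall 1: Q = 87.30 + 3.470 = 90.77 m³/s; C = (87.30·1.600 + 3.470·128.0)/90.77 = 6.432 mg/L.
After outfall 2: Q = 90.77 + 7.310 = 98.08 m³/s; C = (90.77·6.432 + 7.310·108.0)/98.08 = 14.00 mg/L.

14.0 mg/L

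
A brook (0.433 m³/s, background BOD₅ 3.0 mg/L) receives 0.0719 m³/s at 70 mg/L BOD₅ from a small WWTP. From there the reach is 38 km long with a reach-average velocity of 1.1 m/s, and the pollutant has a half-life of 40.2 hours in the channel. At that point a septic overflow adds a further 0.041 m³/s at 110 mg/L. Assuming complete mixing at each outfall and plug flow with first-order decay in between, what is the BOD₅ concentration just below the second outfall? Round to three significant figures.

18.1 mg/L

Flow-weighted average: C = (0.4330·3.000 + 0.07190·70.00) / 0.5049 = 6.332/0.5049 = 12.54 mg/L; combined flow 0.5049 m³/s.
Travel time t = 38·1000 / 1.1 = 34550 s = 9.596 h.
Half-life 40.2 h → k = ln 2 / 40.2 = 0.01724 h⁻¹ = 0.4138 d⁻¹.
Applying C = C₀e^(−kt): 12.54 × 0.8475 = 10.63 mg/L.
Second outfall: C = (0.5049·10.63 + 0.04100·110.0)/0.5459 = 18.09 mg/L.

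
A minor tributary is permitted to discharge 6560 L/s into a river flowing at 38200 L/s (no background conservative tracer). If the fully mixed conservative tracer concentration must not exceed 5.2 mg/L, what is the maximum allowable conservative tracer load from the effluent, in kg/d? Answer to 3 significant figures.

Mass balance at the limit: 38200·0 + 6560·Cₑ = 44760·5.2 → Cₑ = 35.48 mg/L.
6560 L/s = 6.560 m³/s. Load = 6.560 m³/s × 35.48 g/m³ × 86 400 s/d = 20110 kg/d.

20100 kg/d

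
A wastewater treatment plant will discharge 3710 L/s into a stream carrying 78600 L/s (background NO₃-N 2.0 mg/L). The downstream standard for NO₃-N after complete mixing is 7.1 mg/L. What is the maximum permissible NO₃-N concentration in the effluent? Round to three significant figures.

At the limit, (Qr·Cr + Qe·Cₑ)/(Qr + Qe) = 7.1:
Cₑ = (82310·7.1 − 78600·2.000) / 3710 = 115.1 mg/L.

115 mg/L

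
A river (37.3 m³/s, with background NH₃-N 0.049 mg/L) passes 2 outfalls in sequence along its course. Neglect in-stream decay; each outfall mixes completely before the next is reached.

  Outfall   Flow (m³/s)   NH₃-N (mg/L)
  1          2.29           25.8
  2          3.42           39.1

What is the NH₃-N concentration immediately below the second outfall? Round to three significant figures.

Below outfall 1: Q → 39.59 m³/s, C = (37.30·0.04900 + 2.290·25.80)/39.59 = 1.539 mg/L.
Below outfall 2: Q → 43.01 m³/s, C = (39.59·1.539 + 3.420·39.10)/43.01 = 4.525 mg/L.

4.53 mg/L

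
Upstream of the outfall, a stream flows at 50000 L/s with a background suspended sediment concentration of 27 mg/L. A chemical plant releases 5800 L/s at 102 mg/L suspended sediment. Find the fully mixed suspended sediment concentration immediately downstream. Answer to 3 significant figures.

After mixing, C = (50000·27.00 + 5800·102.0) / 55800 = 1942000/55800 = 34.80 mg/L.

34.8 mg/L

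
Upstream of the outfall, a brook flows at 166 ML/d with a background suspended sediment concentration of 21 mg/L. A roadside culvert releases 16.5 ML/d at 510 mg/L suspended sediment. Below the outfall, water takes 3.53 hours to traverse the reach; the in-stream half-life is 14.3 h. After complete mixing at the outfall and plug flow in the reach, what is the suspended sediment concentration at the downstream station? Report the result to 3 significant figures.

Mixed concentration C = ΣQC/ΣQ = (166.0·21.00 + 16.50·510.0) / 182.5 = 11900/182.5 = 65.21 mg/L.
Half-life 14.3 h → k = ln 2 / 14.3 = 0.04847 h⁻¹ = 1.163 d⁻¹.
Applying C = C₀e^(−kt): 65.21 × 0.8427 = 54.96 mg/L.

55.0 mg/L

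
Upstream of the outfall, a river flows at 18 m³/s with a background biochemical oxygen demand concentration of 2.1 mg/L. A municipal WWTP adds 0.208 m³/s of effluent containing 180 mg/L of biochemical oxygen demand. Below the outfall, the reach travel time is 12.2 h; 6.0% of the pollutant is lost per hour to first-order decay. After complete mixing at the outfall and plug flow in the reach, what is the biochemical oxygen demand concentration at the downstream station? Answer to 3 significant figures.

Mixed concentration C = ΣQC/ΣQ = (18.00·2.100 + 0.2080·180.0) / 18.21 = 75.24/18.21 = 4.132 mg/L.
6.0%/h lost → k = −ln(1 − 0.06) = 0.06188 h⁻¹.
Applying C = C₀e^(−kt): 4.132 × 0.4701 = 1.942 mg/L.

1.94 mg/L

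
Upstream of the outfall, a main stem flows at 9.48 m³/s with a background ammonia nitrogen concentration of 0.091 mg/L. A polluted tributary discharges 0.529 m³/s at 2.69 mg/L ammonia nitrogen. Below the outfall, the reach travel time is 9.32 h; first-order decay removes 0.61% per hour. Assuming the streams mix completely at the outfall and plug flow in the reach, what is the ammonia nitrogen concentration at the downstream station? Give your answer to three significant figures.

0.216 mg/L

Mass balance: C = (9.480·0.09100 + 0.5290·2.690) / 10.01 = 2.286/10.01 = 0.2284 mg/L.
0.61%/h lost → k = −ln(1 − 0.0061) = 0.006119 h⁻¹.
After decay, C = 0.2284 × e^(−kt) = 0.2284 × 0.9446 = 0.2157 mg/L.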